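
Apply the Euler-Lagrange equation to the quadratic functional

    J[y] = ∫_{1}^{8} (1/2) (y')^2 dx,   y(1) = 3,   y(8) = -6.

The Lagrangian is L = (1/2) (y')^2.
Compute ∂L/∂y = 0, ∂L/∂y' = y'.
The Euler-Lagrange equation d/dx(∂L/∂y') − ∂L/∂y = 0 reduces to
    y'' = 0.
Its general solution is
    y(x) = A x + B,
with A, B fixed by the endpoint conditions.
Applying the endpoint conditions y(1) = 3 and y(8) = -6: solve A·1 + B = 3 and A·8 + B = -6. Subtracting gives A(8 − 1) = -6 − 3, so A = -9/7, and B = 3 − A·1 = 30/7. Therefore
    y(x) = (-9/7) x + 30/7.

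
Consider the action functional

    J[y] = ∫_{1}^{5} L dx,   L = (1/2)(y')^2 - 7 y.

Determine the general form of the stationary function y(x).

The Lagrangian is L = (1/2)(y')^2 - 7 y.
∂L/∂y = -7.
∂L/∂y' = y'.
The Euler-Lagrange equation d/dx(∂L/∂y') − ∂L/∂y = 0 becomes:
    y'' + 7 = 0
General solution: y(x) = -(7/2) x^2 + A x + B, where A and B are arbitrary constants fixed by the endpoint conditions.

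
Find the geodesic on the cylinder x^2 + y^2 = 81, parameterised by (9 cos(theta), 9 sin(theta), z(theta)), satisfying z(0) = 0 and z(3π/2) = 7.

Parameterise the cylinder of radius R = 9 as
    r(θ) = (9 cos θ, 9 sin θ, z(θ)).
The arc-length element is
    ds = sqrt(81 + (dz/dθ)^2) dθ,
so the Lagrangian is L = sqrt(81 + z'^2).
L depends on z' only, not on z or θ, so ∂L/∂z = 0 and
    ∂L/∂z' = z' / sqrt(81 + z'^2).
The Euler-Lagrange equation gives
    d/dθ( z' / sqrt(81 + z'^2) ) = 0,
so z' is constant. Integrating once:
    z(θ) = a θ + b,
a helix on the cylinder (a straight line when the cylinder is unrolled). The constants a, b are determined by the endpoint conditions.
With endpoint conditions z(0) = 0 and z(3π/2) = 7: from z(0) = b we get b = 0, and a·3π/2 + 0 = 7 gives a = 14/(3π), so
    z(θ) = (14/(3π)) θ.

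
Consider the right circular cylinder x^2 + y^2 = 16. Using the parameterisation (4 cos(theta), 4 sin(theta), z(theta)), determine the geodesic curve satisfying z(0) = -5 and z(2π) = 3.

Parameterise the cylinder of radius R = 4 as
    r(θ) = (4 cos θ, 4 sin θ, z(θ)).
The arc-length element is
    ds = sqrt(16 + (dz/dθ)^2) dθ,
so the Lagrangian is L = sqrt(16 + z'^2).
L depends on z' only, not on z or θ, so ∂L/∂z = 0 and
    ∂L/∂z' = z' / sqrt(16 + z'^2).
The Euler-Lagrange equation gives
    d/dθ( z' / sqrt(16 + z'^2) ) = 0,
so z' is constant. Integrating once:
    z(θ) = a θ + b,
a helix on the cylinder (a straight line when the cylinder is unrolled). The constants a, b are determined by the endpoint conditions.
With endpoint conditions z(0) = -5 and z(2π) = 3: from z(0) = b we get b = -5, and a·2π + -5 = 3 gives a = 4/π, so
    z(θ) = (4/π) θ − 5.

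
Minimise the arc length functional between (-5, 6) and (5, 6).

Arc-length functional: J[y] = ∫ sqrt(1 + (y')^2) dx.
Lagrangian L = sqrt(1 + (y')^2) has no explicit y dependence, so ∂L/∂y = 0 and the Euler-Lagrange equation gives
    d/dx( y' / sqrt(1 + (y')^2) ) = 0  ⇒  y' / sqrt(1 + (y')^2) = const.
Hence y' is constant, so y(x) is affine.
Fitting the endpoints (-5, 6) and (5, 6):
    slope m = (6 − 6) / (5 − (-5)) = 0,
    intercept c = 6 − m·(-5) = 6.
Extremal: y(x) = 6.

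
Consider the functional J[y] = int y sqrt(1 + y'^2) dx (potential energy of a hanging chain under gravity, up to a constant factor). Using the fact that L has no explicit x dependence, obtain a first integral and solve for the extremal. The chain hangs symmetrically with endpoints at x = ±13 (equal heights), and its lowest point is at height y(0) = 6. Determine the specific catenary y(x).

The Lagrangian L(y, y') = y sqrt(1 + y'^2) has no explicit x dependence, so the Beltrami identity applies:
    L − y' ∂L/∂y' = C.
Compute ∂L/∂y' = y · y' / sqrt(1 + y'^2). Then
    L − y' ∂L/∂y'
    = y sqrt(1 + y'^2) − y · y'^2 / sqrt(1 + y'^2)
    = y (1 + y'^2 − y'^2) / sqrt(1 + y'^2)
    = y / sqrt(1 + y'^2) = C.
Squaring gives y^2 = C^2 (1 + y'^2), i.e.
    y'^2 = y^2 / C^2 − 1.
Separating variables,
    dy / sqrt(y^2 − C^2) = dx / C,
and integrating gives arccosh(y / C) = (x − a)/C, so
    y(x) = C cosh((x − a)/C),
the catenary. The constants C and a are fixed by the two endpoint conditions (and, for the hanging-chain problem, the length constraint selects C).
Now fit the given data. The endpoints x = ±13 are symmetric at equal height, so the catenary is even about its minimum: a = 0 and y(x) = C cosh(x/C). The lowest point is y(0) = C cosh(0) = C, and we are told y(0) = 6, so C = 6. Therefore
    y(x) = 6 cosh(x/6),
and at the endpoints
    y(±13) = 6 cosh(13/6).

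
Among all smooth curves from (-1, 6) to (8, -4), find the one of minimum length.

Arc-length functional: J[y] = ∫ sqrt(1 + (y')^2) dx.
Lagrangian L = sqrt(1 + (y')^2) has no explicit y dependence, so ∂L/∂y = 0 and the Euler-Lagrange equation gives
    d/dx( y' / sqrt(1 + (y')^2) ) = 0  ⇒  y' / sqrt(1 + (y')^2) = const.
Hence y' is constant, so y(x) is affine.
Fitting the endpoints (-1, 6) and (8, -4):
    slope m = ((-4) − 6) / (8 − (-1)) = -10/9,
    intercept c = 6 − m·(-1) = 44/9.
Extremal: y(x) = (-10/9) x + 44/9.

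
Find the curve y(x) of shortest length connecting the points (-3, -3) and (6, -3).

Arc-length functional: J[y] = ∫ sqrt(1 + (y')^2) dx.
Lagrangian L = sqrt(1 + (y')^2) has no explicit y dependence, so ∂L/∂y = 0 and the Euler-Lagrange equation gives
    d/dx( y' / sqrt(1 + (y')^2) ) = 0  ⇒  y' / sqrt(1 + (y')^2) = const.
Hence y' is constant, so y(x) is affine.
Fitting the endpoints (-3, -3) and (6, -3):
    slope m = ((-3) − (-3)) / (6 − (-3)) = 0,
    intercept c = (-3) − m·(-3) = -3.
Extremal: y(x) = -3.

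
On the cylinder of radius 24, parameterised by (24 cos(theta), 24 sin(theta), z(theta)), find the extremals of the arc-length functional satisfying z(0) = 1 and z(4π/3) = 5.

Parameterise the cylinder of radius R = 24 as
    r(θ) = (24 cos θ, 24 sin θ, z(θ)).
The arc-length element is
    ds = sqrt(576 + (dz/dθ)^2) dθ,
so the Lagrangian is L = sqrt(576 + z'^2).
L depends on z' only, not on z or θ, so ∂L/∂z = 0 and
    ∂L/∂z' = z' / sqrt(576 + z'^2).
The Euler-Lagrange equation gives
    d/dθ( z' / sqrt(576 + z'^2) ) = 0,
so z' is constant. Integrating once:
    z(θ) = a θ + b,
a helix on the cylinder (a straight line when the cylinder is unrolled). The constants a, b are determined by the endpoint conditions.
With endpoint conditions z(0) = 1 and z(4π/3) = 5: from z(0) = b we get b = 1, and a·4π/3 + 1 = 5 gives a = 3/π, so
    z(θ) = (3/π) θ + 1.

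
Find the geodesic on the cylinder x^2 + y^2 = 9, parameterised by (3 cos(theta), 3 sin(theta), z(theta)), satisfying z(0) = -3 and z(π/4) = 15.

Parameterise the cylinder of radius R = 3 as
    r(θ) = (3 cos θ, 3 sin θ, z(θ)).
The arc-length element is
    ds = sqrt(9 + (dz/dθ)^2) dθ,
so the Lagrangian is L = sqrt(9 + z'^2).
L depends on z' only, not on z or θ, so ∂L/∂z = 0 and
    ∂L/∂z' = z' / sqrt(9 + z'^2).
The Euler-Lagrange equation gives
    d/dθ( z' / sqrt(9 + z'^2) ) = 0,
so z' is constant. Integrating once:
    z(θ) = a θ + b,
a helix on the cylinder (a straight line when the cylinder is unrolled). The constants a, b are determined by the endpoint conditions.
With endpoint conditions z(0) = -3 and z(π/4) = 15: from z(0) = b we get b = -3, and a·π/4 + -3 = 15 gives a = 72/π, so
    z(θ) = (72/π) θ − 3.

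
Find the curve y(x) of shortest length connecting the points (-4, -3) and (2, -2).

Arc-length functional: J[y] = ∫ sqrt(1 + (y')^2) dx.
Lagrangian L = sqrt(1 + (y')^2) has no explicit y dependence, so ∂L/∂y = 0 and the Euler-Lagrange equation gives
    d/dx( y' / sqrt(1 + (y')^2) ) = 0  ⇒  y' / sqrt(1 + (y')^2) = const.
Hence y' is constant, so y(x) is affine.
Fitting the endpoints (-4, -3) and (2, -2):
    slope m = ((-2) − (-3)) / (2 − (-4)) = 1/6,
    intercept c = (-3) − m·(-4) = -7/3.
Extremal: y(x) = (1/6) x - 7/3.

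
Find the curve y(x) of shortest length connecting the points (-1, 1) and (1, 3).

Arc-length functional: J[y] = ∫ sqrt(1 + (y')^2) dx.
Lagrangian L = sqrt(1 + (y')^2) has no explicit y dependence, so ∂L/∂y = 0 and the Euler-Lagrange equation gives
    d/dx( y' / sqrt(1 + (y')^2) ) = 0  ⇒  y' / sqrt(1 + (y')^2) = const.
Hence y' is constant, so y(x) is affine.
Fitting the endpoints (-1, 1) and (1, 3):
    slope m = (3 − 1) / (1 − (-1)) = 1,
    intercept c = 1 − m·(-1) = 2.
Extremal: y(x) = x + 2.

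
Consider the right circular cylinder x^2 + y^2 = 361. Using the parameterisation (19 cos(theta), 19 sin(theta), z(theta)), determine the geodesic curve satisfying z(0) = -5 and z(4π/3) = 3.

Parameterise the cylinder of radius R = 19 as
    r(θ) = (19 cos θ, 19 sin θ, z(θ)).
The arc-length element is
    ds = sqrt(361 + (dz/dθ)^2) dθ,
so the Lagrangian is L = sqrt(361 + z'^2).
L depends on z' only, not on z or θ, so ∂L/∂z = 0 and
    ∂L/∂z' = z' / sqrt(361 + z'^2).
The Euler-Lagrange equation gives
    d/dθ( z' / sqrt(361 + z'^2) ) = 0,
so z' is constant. Integrating once:
    z(θ) = a θ + b,
a helix on the cylinder (a straight line when the cylinder is unrolled). The constants a, b are determined by the endpoint conditions.
With endpoint conditions z(0) = -5 and z(4π/3) = 3: from z(0) = b we get b = -5, and a·4π/3 + -5 = 3 gives a = 6/π, so
    z(θ) = (6/π) θ − 5.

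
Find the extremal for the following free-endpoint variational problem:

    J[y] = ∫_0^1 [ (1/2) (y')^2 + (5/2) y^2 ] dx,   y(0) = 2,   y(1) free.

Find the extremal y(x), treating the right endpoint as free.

The Lagrangian L = (1/2) (y')^2 + (5/2) y^2 gives
    ∂L/∂y = 5 y,   ∂L/∂y' = y'.
Euler-Lagrange: y'' − 5 y = 0.
With k = sqrt(5), the general solution is
    y(x) = A cosh(sqrt(5) x) + B sinh(sqrt(5) x).
Fixed left endpoint y(0) = 2 ⇒ A = 2.
The right endpoint x = 1 is free, so the natural (transversality) condition is ∂L/∂y' |_{x=1} = 0, i.e. y'(1) = 0.
Compute y'(x) = A k sinh(k x) + B k cosh(k x), so
    y'(1) = A k sinh(k·1) + B k cosh(k·1) = 0
    ⇒ B = −A tanh(k·1) = − 2 tanh(sqrt(5)·1).
Therefore the extremal is
    y(x) = 2 cosh(sqrt(5) x) − 2 tanh(sqrt(5)·1) sinh(sqrt(5) x).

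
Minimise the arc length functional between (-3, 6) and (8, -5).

Arc-length functional: J[y] = ∫ sqrt(1 + (y')^2) dx.
Lagrangian L = sqrt(1 + (y')^2) has no explicit y dependence, so ∂L/∂y = 0 and the Euler-Lagrange equation gives
    d/dx( y' / sqrt(1 + (y')^2) ) = 0  ⇒  y' / sqrt(1 + (y')^2) = const.
Hence y' is constant, so y(x) is affine.
Fitting the endpoints (-3, 6) and (8, -5):
    slope m = ((-5) − 6) / (8 − (-3)) = -1,
    intercept c = 6 − m·(-3) = 3.
Extremal: y(x) = -x + 3.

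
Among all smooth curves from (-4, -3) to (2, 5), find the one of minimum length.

Arc-length functional: J[y] = ∫ sqrt(1 + (y')^2) dx.
Lagrangian L = sqrt(1 + (y')^2) has no explicit y dependence, so ∂L/∂y = 0 and the Euler-Lagrange equation gives
    d/dx( y' / sqrt(1 + (y')^2) ) = 0  ⇒  y' / sqrt(1 + (y')^2) = const.
Hence y' is constant, so y(x) is affine.
Fitting the endpoints (-4, -3) and (2, 5):
    slope m = (5 − (-3)) / (2 − (-4)) = 4/3,
    intercept c = (-3) − m·(-4) = 7/3.
Extremal: y(x) = (4/3) x + 7/3.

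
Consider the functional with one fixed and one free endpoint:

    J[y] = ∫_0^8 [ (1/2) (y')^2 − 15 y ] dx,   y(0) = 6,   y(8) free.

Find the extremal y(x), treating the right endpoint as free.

The Lagrangian L = (1/2) (y')^2 − 15 y gives
    ∂L/∂y = −15,   ∂L/∂y' = y'.
Euler-Lagrange: d/dx(y') − (−15) = 0, i.e. y'' + 15 = 0, so
    y(x) = −(15/2) x^2 + C1 x + C2.
Fixed left endpoint y(0) = 6 ⇒ C2 = 6.
The right endpoint x = 8 is free, so the natural (transversality) condition is ∂L/∂y' |_{x=8} = 0, i.e. y'(8) = 0.
Compute y'(x) = −15 x + C1, so y'(8) = −120 + C1 = 0 ⇒ C1 = 120.
Therefore the extremal is
    y(x) = −(15/2) x^2 + 120 x + 6.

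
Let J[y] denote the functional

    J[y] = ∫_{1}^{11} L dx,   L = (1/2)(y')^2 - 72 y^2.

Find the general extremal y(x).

The Lagrangian is L = (1/2)(y')^2 - 72 y^2.
∂L/∂y = -144y.
∂L/∂y' = y'.
The Euler-Lagrange equation d/dx(∂L/∂y') − ∂L/∂y = 0 becomes:
    y'' + 144 y = 0
General solution: y(x) = A sin(12x) + B cos(12x), where A and B are arbitrary constants fixed by the endpoint conditions.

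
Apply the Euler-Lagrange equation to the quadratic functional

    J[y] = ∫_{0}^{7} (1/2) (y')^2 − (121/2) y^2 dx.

The Lagrangian is L = (1/2) (y')^2 − (121/2) y^2.
Compute ∂L/∂y = -121y, ∂L/∂y' = y'.
The Euler-Lagrange equation d/dx(∂L/∂y') − ∂L/∂y = 0 reduces to
    y'' + 121 y = 0.
Its general solution is
    y(x) = A sin(11x) + B cos(11x),
with A, B fixed by the endpoint conditions.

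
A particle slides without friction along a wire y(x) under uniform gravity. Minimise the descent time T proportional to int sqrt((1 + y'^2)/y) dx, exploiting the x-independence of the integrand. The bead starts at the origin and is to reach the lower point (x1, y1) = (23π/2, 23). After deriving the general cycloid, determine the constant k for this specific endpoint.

The Lagrangian L = sqrt((1 + y'^2) / y) has no explicit x dependence, so the Beltrami identity applies:
    L − y' ∂L/∂y' = C.
Compute ∂L/∂y' = y' / sqrt(y (1 + y'^2)).
Substitute:
    sqrt((1 + y'^2)/y) − y'·y' / sqrt(y (1 + y'^2))
    = (1 + y'^2) / sqrt(y (1 + y'^2)) − y'^2 / sqrt(y (1 + y'^2))
    = 1 / sqrt(y (1 + y'^2)) = C.
Squaring and rearranging gives the first integral
    y (1 + y'^2) = 1/C^2 =: k   (constant).
Solving this first-order ODE by the substitution
    y = (k/2)(1 − cos θ)
yields the cycloid parameterisation
    x(θ) = (k/2)(θ − sin θ),   y(θ) = (k/2)(1 − cos θ).
The constant k is fixed by the endpoint condition.
Now fit the given lower endpoint (x1, y1) = (23π/2, 23). At the bottom of the first arch (θ = π), the parametric equations give
    y(π) = (k/2)(1 − cos π) = k,
    x(π) = (k/2)(π − sin π) = kπ/2.
Matching y(π) = 23 gives k = 23, consistent with x(π) = 23π/2. Therefore the specific cycloid is
    x(θ) = (23/2)(θ − sin θ),   y(θ) = (23/2)(1 − cos θ).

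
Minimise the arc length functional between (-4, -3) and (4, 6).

Arc-length functional: J[y] = ∫ sqrt(1 + (y')^2) dx.
Lagrangian L = sqrt(1 + (y')^2) has no explicit y dependence, so ∂L/∂y = 0 and the Euler-Lagrange equation gives
    d/dx( y' / sqrt(1 + (y')^2) ) = 0  ⇒  y' / sqrt(1 + (y')^2) = const.
Hence y' is constant, so y(x) is affine.
Fitting the endpoints (-4, -3) and (4, 6):
    slope m = (6 − (-3)) / (4 − (-4)) = 9/8,
    intercept c = (-3) − m·(-4) = 3/2.
Extremal: y(x) = (9/8) x + 3/2.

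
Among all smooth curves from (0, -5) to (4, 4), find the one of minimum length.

Arc-length functional: J[y] = ∫ sqrt(1 + (y')^2) dx.
Lagrangian L = sqrt(1 + (y')^2) has no explicit y dependence, so ∂L/∂y = 0 and the Euler-Lagrange equation gives
    d/dx( y' / sqrt(1 + (y')^2) ) = 0  ⇒  y' / sqrt(1 + (y')^2) = const.
Hence y' is constant, so y(x) is affine.
Fitting the endpoints (0, -5) and (4, 4):
    slope m = (4 − (-5)) / (4 − 0) = 9/4,
    intercept c = (-5) − m·0 = -5.
Extremal: y(x) = (9/4) x - 5.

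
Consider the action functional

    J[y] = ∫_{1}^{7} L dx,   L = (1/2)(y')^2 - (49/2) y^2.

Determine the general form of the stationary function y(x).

The Lagrangian is L = (1/2)(y')^2 - (49/2) y^2.
∂L/∂y = -49y.
∂L/∂y' = y'.
The Euler-Lagrange equation d/dx(∂L/∂y') − ∂L/∂y = 0 becomes:
    y'' + 49 y = 0
General solution: y(x) = A sin(7x) + B cos(7x), where A and B are arbitrary constants fixed by the endpoint conditions.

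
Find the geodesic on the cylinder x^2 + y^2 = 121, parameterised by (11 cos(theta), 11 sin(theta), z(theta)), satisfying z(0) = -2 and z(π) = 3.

Parameterise the cylinder of radius R = 11 as
    r(θ) = (11 cos θ, 11 sin θ, z(θ)).
The arc-length element is
    ds = sqrt(121 + (dz/dθ)^2) dθ,
so the Lagrangian is L = sqrt(121 + z'^2).
L depends on z' only, not on z or θ, so ∂L/∂z = 0 and
    ∂L/∂z' = z' / sqrt(121 + z'^2).
The Euler-Lagrange equation gives
    d/dθ( z' / sqrt(121 + z'^2) ) = 0,
so z' is constant. Integrating once:
    z(θ) = a θ + b,
a helix on the cylinder (a straight line when the cylinder is unrolled). The constants a, b are determined by the endpoint conditions.
With endpoint conditions z(0) = -2 and z(π) = 3: from z(0) = b we get b = -2, and a·π + -2 = 3 gives a = 5/π, so
    z(θ) = (5/π) θ − 2.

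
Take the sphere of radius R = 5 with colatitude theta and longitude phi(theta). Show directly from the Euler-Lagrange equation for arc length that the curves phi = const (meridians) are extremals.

On the sphere of radius R = 5 with spherical coordinates (θ, φ), the induced metric is
    ds^2 = 25(dθ^2 + sin^2(θ) dφ^2).
Using θ as the parameter, the arc-length functional becomes
    J[φ] = ∫ 5 sqrt(1 + sin^2(θ) (dφ/dθ)^2) dθ.
So L = 5 sqrt(1 + sin^2(θ) φ'^2). Compute
    ∂L/∂φ = 0  (L has no explicit φ dependence),
    ∂L/∂φ' = 5 sin^2(θ) φ' / sqrt(1 + sin^2(θ) φ'^2).
For the candidate φ(θ) = c (constant), φ' = 0, so ∂L/∂φ' evaluated along the candidate vanishes, and ∂L/∂φ is identically zero. Hence
    d/dθ(∂L/∂φ') − ∂L/∂φ = 0
is satisfied. Therefore meridians φ = const are extremals of arc length — they are geodesics on the sphere.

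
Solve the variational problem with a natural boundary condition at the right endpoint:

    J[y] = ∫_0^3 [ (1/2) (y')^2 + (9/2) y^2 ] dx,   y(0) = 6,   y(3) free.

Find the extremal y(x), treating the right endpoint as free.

The Lagrangian L = (1/2) (y')^2 + (9/2) y^2 gives
    ∂L/∂y = 9 y,   ∂L/∂y' = y'.
Euler-Lagrange: y'' − 9 y = 0.
With k = 3, the general solution is
    y(x) = A cosh(3 x) + B sinh(3 x).
Fixed left endpoint y(0) = 6 ⇒ A = 6.
The right endpoint x = 3 is free, so the natural (transversality) condition is ∂L/∂y' |_{x=3} = 0, i.e. y'(3) = 0.
Compute y'(x) = A k sinh(k x) + B k cosh(k x), so
    y'(3) = A k sinh(k·3) + B k cosh(k·3) = 0
    ⇒ B = −A tanh(k·3) = − 6 tanh(3·3).
Therefore the extremal is
    y(x) = 6 cosh(3 x) − 6 tanh(3·3) sinh(3 x).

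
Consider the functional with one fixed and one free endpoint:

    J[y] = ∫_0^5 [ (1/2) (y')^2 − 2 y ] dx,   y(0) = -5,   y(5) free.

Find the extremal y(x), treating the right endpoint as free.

The Lagrangian L = (1/2) (y')^2 − 2 y gives
    ∂L/∂y = −2,   ∂L/∂y' = y'.
Euler-Lagrange: d/dx(y') − (−2) = 0, i.e. y'' + 2 = 0, so
    y(x) = −(2/2) x^2 + C1 x + C2.
Fixed left endpoint y(0) = -5 ⇒ C2 = -5.
The right endpoint x = 5 is free, so the natural (transversality) condition is ∂L/∂y' |_{x=5} = 0, i.e. y'(5) = 0.
Compute y'(x) = −2 x + C1, so y'(5) = −10 + C1 = 0 ⇒ C1 = 10.
Therefore the extremal is
    y(x) = −x^2 + 10 x − 5.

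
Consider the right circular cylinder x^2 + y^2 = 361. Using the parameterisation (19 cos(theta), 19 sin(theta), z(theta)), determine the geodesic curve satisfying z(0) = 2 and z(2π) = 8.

Parameterise the cylinder of radius R = 19 as
    r(θ) = (19 cos θ, 19 sin θ, z(θ)).
The arc-length element is
    ds = sqrt(361 + (dz/dθ)^2) dθ,
so the Lagrangian is L = sqrt(361 + z'^2).
L depends on z' only, not on z or θ, so ∂L/∂z = 0 and
    ∂L/∂z' = z' / sqrt(361 + z'^2).
The Euler-Lagrange equation gives
    d/dθ( z' / sqrt(361 + z'^2) ) = 0,
so z' is constant. Integrating once:
    z(θ) = a θ + b,
a helix on the cylinder (a straight line when the cylinder is unrolled). The constants a, b are determined by the endpoint conditions.
With endpoint conditions z(0) = 2 and z(2π) = 8: from z(0) = b we get b = 2, and a·2π + 2 = 8 gives a = 3/π, so
    z(θ) = (3/π) θ + 2.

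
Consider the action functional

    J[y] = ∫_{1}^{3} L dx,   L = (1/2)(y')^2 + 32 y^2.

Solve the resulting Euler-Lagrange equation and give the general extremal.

The Lagrangian is L = (1/2)(y')^2 + 32 y^2.
∂L/∂y = 64y.
∂L/∂y' = y'.
The Euler-Lagrange equation d/dx(∂L/∂y') − ∂L/∂y = 0 becomes:
    y'' - 64 y = 0
General solution: y(x) = A e^(8x) + B e^(-8x), where A and B are arbitrary constants fixed by the endpoint conditions.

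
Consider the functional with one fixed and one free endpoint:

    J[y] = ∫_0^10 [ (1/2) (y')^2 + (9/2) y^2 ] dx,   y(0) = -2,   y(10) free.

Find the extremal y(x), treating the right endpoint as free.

The Lagrangian L = (1/2) (y')^2 + (9/2) y^2 gives
    ∂L/∂y = 9 y,   ∂L/∂y' = y'.
Euler-Lagrange: y'' − 9 y = 0.
With k = 3, the general solution is
    y(x) = A cosh(3 x) + B sinh(3 x).
Fixed left endpoint y(0) = -2 ⇒ A = -2.
The right endpoint x = 10 is free, so the natural (transversality) condition is ∂L/∂y' |_{x=10} = 0, i.e. y'(10) = 0.
Compute y'(x) = A k sinh(k x) + B k cosh(k x), so
    y'(10) = A k sinh(k·10) + B k cosh(k·10) = 0
    ⇒ B = −A tanh(k·10) = 2 tanh(3·10).
Therefore the extremal is
    y(x) = −2 cosh(3 x) + 2 tanh(3·10) sinh(3 x).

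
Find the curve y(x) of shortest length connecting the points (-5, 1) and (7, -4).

Arc-length functional: J[y] = ∫ sqrt(1 + (y')^2) dx.
Lagrangian L = sqrt(1 + (y')^2) has no explicit y dependence, so ∂L/∂y = 0 and the Euler-Lagrange equation gives
    d/dx( y' / sqrt(1 + (y')^2) ) = 0  ⇒  y' / sqrt(1 + (y')^2) = const.
Hence y' is constant, so y(x) is affine.
Fitting the endpoints (-5, 1) and (7, -4):
    slope m = ((-4) − 1) / (7 − (-5)) = -5/12,
    intercept c = 1 − m·(-5) = -13/12.
Extremal: y(x) = (-5/12) x - 13/12.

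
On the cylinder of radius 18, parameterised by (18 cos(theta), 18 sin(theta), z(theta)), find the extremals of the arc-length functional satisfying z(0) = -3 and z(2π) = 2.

Parameterise the cylinder of radius R = 18 as
    r(θ) = (18 cos θ, 18 sin θ, z(θ)).
The arc-length element is
    ds = sqrt(324 + (dz/dθ)^2) dθ,
so the Lagrangian is L = sqrt(324 + z'^2).
L depends on z' only, not on z or θ, so ∂L/∂z = 0 and
    ∂L/∂z' = z' / sqrt(324 + z'^2).
The Euler-Lagrange equation gives
    d/dθ( z' / sqrt(324 + z'^2) ) = 0,
so z' is constant. Integrating once:
    z(θ) = a θ + b,
a helix on the cylinder (a straight line when the cylinder is unrolled). The constants a, b are determined by the endpoint conditions.
With endpoint conditions z(0) = -3 and z(2π) = 2: from z(0) = b we get b = -3, and a·2π + -3 = 2 gives a = 5/(2π), so
    z(θ) = (5/(2π)) θ − 3.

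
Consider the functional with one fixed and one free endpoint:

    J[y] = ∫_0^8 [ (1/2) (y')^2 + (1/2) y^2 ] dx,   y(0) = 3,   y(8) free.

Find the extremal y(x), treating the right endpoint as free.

The Lagrangian L = (1/2) (y')^2 + (1/2) y^2 gives
    ∂L/∂y = 1 y,   ∂L/∂y' = y'.
Euler-Lagrange: y'' − y = 0.
With k = 1, the general solution is
    y(x) = A cosh(x) + B sinh(x).
Fixed left endpoint y(0) = 3 ⇒ A = 3.
The right endpoint x = 8 is free, so the natural (transversality) condition is ∂L/∂y' |_{x=8} = 0, i.e. y'(8) = 0.
Compute y'(x) = A k sinh(k x) + B k cosh(k x), so
    y'(8) = A k sinh(k·8) + B k cosh(k·8) = 0
    ⇒ B = −A tanh(k·8) = − 3 tanh(1·8).
Therefore the extremal is
    y(x) = 3 cosh(1 x) − 3 tanh(1·8) sinh(1 x).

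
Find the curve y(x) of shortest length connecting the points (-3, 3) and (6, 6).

Arc-length functional: J[y] = ∫ sqrt(1 + (y')^2) dx.
Lagrangian L = sqrt(1 + (y')^2) has no explicit y dependence, so ∂L/∂y = 0 and the Euler-Lagrange equation gives
    d/dx( y' / sqrt(1 + (y')^2) ) = 0  ⇒  y' / sqrt(1 + (y')^2) = const.
Hence y' is constant, so y(x) is affine.
Fitting the endpoints (-3, 3) and (6, 6):
    slope m = (6 − 3) / (6 − (-3)) = 1/3,
    intercept c = 3 − m·(-3) = 4.
Extremal: y(x) = (1/3) x + 4.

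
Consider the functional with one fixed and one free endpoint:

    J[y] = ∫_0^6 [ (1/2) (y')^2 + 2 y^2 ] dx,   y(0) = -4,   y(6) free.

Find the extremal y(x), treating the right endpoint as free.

The Lagrangian L = (1/2) (y')^2 + 2 y^2 gives
    ∂L/∂y = 4 y,   ∂L/∂y' = y'.
Euler-Lagrange: y'' − 4 y = 0.
With k = 2, the general solution is
    y(x) = A cosh(2 x) + B sinh(2 x).
Fixed left endpoint y(0) = -4 ⇒ A = -4.
The right endpoint x = 6 is free, so the natural (transversality) condition is ∂L/∂y' |_{x=6} = 0, i.e. y'(6) = 0.
Compute y'(x) = A k sinh(k x) + B k cosh(k x), so
    y'(6) = A k sinh(k·6) + B k cosh(k·6) = 0
    ⇒ B = −A tanh(k·6) = 4 tanh(2·6).
Therefore the extremal is
    y(x) = −4 cosh(2 x) + 4 tanh(2·6) sinh(2 x).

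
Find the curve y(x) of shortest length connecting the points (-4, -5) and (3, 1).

Arc-length functional: J[y] = ∫ sqrt(1 + (y')^2) dx.
Lagrangian L = sqrt(1 + (y')^2) has no explicit y dependence, so ∂L/∂y = 0 and the Euler-Lagrange equation gives
    d/dx( y' / sqrt(1 + (y')^2) ) = 0  ⇒  y' / sqrt(1 + (y')^2) = const.
Hence y' is constant, so y(x) is affine.
Fitting the endpoints (-4, -5) and (3, 1):
    slope m = (1 − (-5)) / (3 − (-4)) = 6/7,
    intercept c = (-5) − m·(-4) = -11/7.
Extremal: y(x) = (6/7) x - 11/7.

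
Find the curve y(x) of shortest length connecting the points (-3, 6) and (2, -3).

Arc-length functional: J[y] = ∫ sqrt(1 + (y')^2) dx.
Lagrangian L = sqrt(1 + (y')^2) has no explicit y dependence, so ∂L/∂y = 0 and the Euler-Lagrange equation gives
    d/dx( y' / sqrt(1 + (y')^2) ) = 0  ⇒  y' / sqrt(1 + (y')^2) = const.
Hence y' is constant, so y(x) is affine.
Fitting the endpoints (-3, 6) and (2, -3):
    slope m = ((-3) − 6) / (2 − (-3)) = -9/5,
    intercept c = 6 − m·(-3) = 3/5.
Extremal: y(x) = (-9/5) x + 3/5.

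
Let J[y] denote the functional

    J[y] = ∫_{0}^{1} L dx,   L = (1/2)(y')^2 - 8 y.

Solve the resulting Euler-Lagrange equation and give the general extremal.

The Lagrangian is L = (1/2)(y')^2 - 8 y.
∂L/∂y = -8.
∂L/∂y' = y'.
The Euler-Lagrange equation d/dx(∂L/∂y') − ∂L/∂y = 0 becomes:
    y'' + 8 = 0
General solution: y(x) = -4 x^2 + A x + B, where A and B are arbitrary constants fixed by the endpoint conditions.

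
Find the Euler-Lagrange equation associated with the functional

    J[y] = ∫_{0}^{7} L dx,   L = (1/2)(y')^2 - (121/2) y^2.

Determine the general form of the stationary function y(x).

The Lagrangian is L = (1/2)(y')^2 - (121/2) y^2.
∂L/∂y = -121y.
∂L/∂y' = y'.
The Euler-Lagrange equation d/dx(∂L/∂y') − ∂L/∂y = 0 becomes:
    y'' + 121 y = 0
General solution: y(x) = A sin(11x) + B cos(11x), where A and B are arbitrary constants fixed by the endpoint conditions.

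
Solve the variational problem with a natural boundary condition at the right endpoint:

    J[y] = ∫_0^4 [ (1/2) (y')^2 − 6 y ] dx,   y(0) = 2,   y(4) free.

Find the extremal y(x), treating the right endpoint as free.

The Lagrangian L = (1/2) (y')^2 − 6 y gives
    ∂L/∂y = −6,   ∂L/∂y' = y'.
Euler-Lagrange: d/dx(y') − (−6) = 0, i.e. y'' + 6 = 0, so
    y(x) = −(6/2) x^2 + C1 x + C2.
Fixed left endpoint y(0) = 2 ⇒ C2 = 2.
The right endpoint x = 4 is free, so the natural (transversality) condition is ∂L/∂y' |_{x=4} = 0, i.e. y'(4) = 0.
Compute y'(x) = −6 x + C1, so y'(4) = −24 + C1 = 0 ⇒ C1 = 24.
Therefore the extremal is
    y(x) = −3 x^2 + 24 x + 2.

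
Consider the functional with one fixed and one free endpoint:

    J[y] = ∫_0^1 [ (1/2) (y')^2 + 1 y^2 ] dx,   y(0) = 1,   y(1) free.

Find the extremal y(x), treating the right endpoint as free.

The Lagrangian L = (1/2) (y')^2 + 1 y^2 gives
    ∂L/∂y = 2 y,   ∂L/∂y' = y'.
Euler-Lagrange: y'' − 2 y = 0.
With k = sqrt(2), the general solution is
    y(x) = A cosh(sqrt(2) x) + B sinh(sqrt(2) x).
Fixed left endpoint y(0) = 1 ⇒ A = 1.
The right endpoint x = 1 is free, so the natural (transversality) condition is ∂L/∂y' |_{x=1} = 0, i.e. y'(1) = 0.
Compute y'(x) = A k sinh(k x) + B k cosh(k x), so
    y'(1) = A k sinh(k·1) + B k cosh(k·1) = 0
    ⇒ B = −A tanh(k·1) = − tanh(sqrt(2)·1).
Therefore the extremal is
    y(x) = cosh(sqrt(2) x) − tanh(sqrt(2)·1) sinh(sqrt(2) x).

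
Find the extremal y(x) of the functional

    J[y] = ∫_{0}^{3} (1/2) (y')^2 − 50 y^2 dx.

The Lagrangian is L = (1/2) (y')^2 − 50 y^2.
Compute ∂L/∂y = -100y, ∂L/∂y' = y'.
The Euler-Lagrange equation d/dx(∂L/∂y') − ∂L/∂y = 0 reduces to
    y'' + 100 y = 0.
Its general solution is
    y(x) = A sin(10x) + B cos(10x),
with A, B fixed by the endpoint conditions.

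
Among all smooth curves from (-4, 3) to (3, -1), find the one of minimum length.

Arc-length functional: J[y] = ∫ sqrt(1 + (y')^2) dx.
Lagrangian L = sqrt(1 + (y')^2) has no explicit y dependence, so ∂L/∂y = 0 and the Euler-Lagrange equation gives
    d/dx( y' / sqrt(1 + (y')^2) ) = 0  ⇒  y' / sqrt(1 + (y')^2) = const.
Hence y' is constant, so y(x) is affine.
Fitting the endpoints (-4, 3) and (3, -1):
    slope m = ((-1) − 3) / (3 − (-4)) = -4/7,
    intercept c = 3 − m·(-4) = 5/7.
Extremal: y(x) = (-4/7) x + 5/7.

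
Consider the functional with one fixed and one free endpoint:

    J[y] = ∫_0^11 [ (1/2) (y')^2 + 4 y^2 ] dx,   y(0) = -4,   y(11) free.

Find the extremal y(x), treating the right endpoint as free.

The Lagrangian L = (1/2) (y')^2 + 4 y^2 gives
    ∂L/∂y = 8 y,   ∂L/∂y' = y'.
Euler-Lagrange: y'' − 8 y = 0.
With k = sqrt(8), the general solution is
    y(x) = A cosh(sqrt(8) x) + B sinh(sqrt(8) x).
Fixed left endpoint y(0) = -4 ⇒ A = -4.
The right endpoint x = 11 is free, so the natural (transversality) condition is ∂L/∂y' |_{x=11} = 0, i.e. y'(11) = 0.
Compute y'(x) = A k sinh(k x) + B k cosh(k x), so
    y'(11) = A k sinh(k·11) + B k cosh(k·11) = 0
    ⇒ B = −A tanh(k·11) = 4 tanh(sqrt(8)·11).
Therefore the extremal is
    y(x) = −4 cosh(sqrt(8) x) + 4 tanh(sqrt(8)·11) sinh(sqrt(8) x).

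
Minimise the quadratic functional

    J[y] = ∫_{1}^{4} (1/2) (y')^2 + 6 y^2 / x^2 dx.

The Lagrangian is L = (1/2) (y')^2 + 6 y^2 / x^2.
Compute ∂L/∂y = 12y/x^2, ∂L/∂y' = y'.
The Euler-Lagrange equation d/dx(∂L/∂y') − ∂L/∂y = 0 reduces to
    y'' − 12/x^2 · y = 0  (x > 0).
Its general solution is
    y(x) = A x^4 + B x^(-3),
with A, B fixed by the endpoint conditions.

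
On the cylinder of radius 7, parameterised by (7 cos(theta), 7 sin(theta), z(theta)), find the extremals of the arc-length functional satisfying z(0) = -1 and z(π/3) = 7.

Parameterise the cylinder of radius R = 7 as
    r(θ) = (7 cos θ, 7 sin θ, z(θ)).
The arc-length element is
    ds = sqrt(49 + (dz/dθ)^2) dθ,
so the Lagrangian is L = sqrt(49 + z'^2).
L depends on z' only, not on z or θ, so ∂L/∂z = 0 and
    ∂L/∂z' = z' / sqrt(49 + z'^2).
The Euler-Lagrange equation gives
    d/dθ( z' / sqrt(49 + z'^2) ) = 0,
so z' is constant. Integrating once:
    z(θ) = a θ + b,
a helix on the cylinder (a straight line when the cylinder is unrolled). The constants a, b are determined by the endpoint conditions.
With endpoint conditions z(0) = -1 and z(π/3) = 7: from z(0) = b we get b = -1, and a·π/3 + -1 = 7 gives a = 24/π, so
    z(θ) = (24/π) θ − 1.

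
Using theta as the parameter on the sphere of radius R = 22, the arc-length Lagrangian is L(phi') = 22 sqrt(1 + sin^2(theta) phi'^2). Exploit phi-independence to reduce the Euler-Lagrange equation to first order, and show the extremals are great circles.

On the sphere of radius R = 22 with spherical coordinates (θ, φ), the induced metric is
    ds^2 = 484(dθ^2 + sin^2(θ) dφ^2).
Parameterise by θ; the arc-length functional is
    J[φ] = ∫ 22 sqrt(1 + sin^2(θ) (dφ/dθ)^2) dθ,
so L = 22 sqrt(1 + sin^2(θ) φ'^2). Compute
    ∂L/∂φ = 0  (L has no explicit φ dependence),
    ∂L/∂φ' = 22 sin^2(θ) φ' / sqrt(1 + sin^2(θ) φ'^2).
Since ∂L/∂φ = 0, the Euler-Lagrange equation
    d/dθ(∂L/∂φ') − ∂L/∂φ = 0
reduces to d/dθ(∂L/∂φ') = 0, i.e. the momentum conjugate to φ is conserved:
    22 sin^2(θ) φ' / sqrt(1 + sin^2(θ) φ'^2) = C.
The overall factor of 22 is constant, so dividing through gives Clairaut's relation sin^2(θ) φ' / sqrt(1 + sin^2(θ) φ'^2) = C' (with C' = C/22). Solving for φ' and integrating gives the great-circle family
    cot(θ) = A cos(φ − φ_0),
i.e. the intersection of the sphere with a plane through the origin. The two constants A and φ_0 (equivalently C and one phase) are fixed by the two endpoint conditions.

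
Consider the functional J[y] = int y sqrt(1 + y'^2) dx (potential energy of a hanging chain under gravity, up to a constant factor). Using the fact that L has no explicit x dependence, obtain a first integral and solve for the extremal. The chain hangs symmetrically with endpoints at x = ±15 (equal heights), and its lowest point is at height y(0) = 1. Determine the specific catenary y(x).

The Lagrangian L(y, y') = y sqrt(1 + y'^2) has no explicit x dependence, so the Beltrami identity applies:
    L − y' ∂L/∂y' = C.
Compute ∂L/∂y' = y · y' / sqrt(1 + y'^2). Then
    L − y' ∂L/∂y'
    = y sqrt(1 + y'^2) − y · y'^2 / sqrt(1 + y'^2)
    = y (1 + y'^2 − y'^2) / sqrt(1 + y'^2)
    = y / sqrt(1 + y'^2) = C.
Squaring gives y^2 = C^2 (1 + y'^2), i.e.
    y'^2 = y^2 / C^2 − 1.
Separating variables,
    dy / sqrt(y^2 − C^2) = dx / C,
and integrating gives arccosh(y / C) = (x − a)/C, so
    y(x) = C cosh((x − a)/C),
the catenary. The constants C and a are fixed by the two endpoint conditions (and, for the hanging-chain problem, the length constraint selects C).
Now fit the given data. The endpoints x = ±15 are symmetric at equal height, so the catenary is even about its minimum: a = 0 and y(x) = C cosh(x/C). The lowest point is y(0) = C cosh(0) = C, and we are told y(0) = 1, so C = 1. Therefore
    y(x) = cosh(x),
and at the endpoints
    y(±15) = cosh(15).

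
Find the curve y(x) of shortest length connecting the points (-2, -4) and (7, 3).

Arc-length functional: J[y] = ∫ sqrt(1 + (y')^2) dx.
Lagrangian L = sqrt(1 + (y')^2) has no explicit y dependence, so ∂L/∂y = 0 and the Euler-Lagrange equation gives
    d/dx( y' / sqrt(1 + (y')^2) ) = 0  ⇒  y' / sqrt(1 + (y')^2) = const.
Hence y' is constant, so y(x) is affine.
Fitting the endpoints (-2, -4) and (7, 3):
    slope m = (3 − (-4)) / (7 − (-2)) = 7/9,
    intercept c = (-4) − m·(-2) = -22/9.
Extremal: y(x) = (7/9) x - 22/9.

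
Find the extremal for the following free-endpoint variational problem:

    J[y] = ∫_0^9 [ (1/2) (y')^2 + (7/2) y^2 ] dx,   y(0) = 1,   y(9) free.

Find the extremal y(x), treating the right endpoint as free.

The Lagrangian L = (1/2) (y')^2 + (7/2) y^2 gives
    ∂L/∂y = 7 y,   ∂L/∂y' = y'.
Euler-Lagrange: y'' − 7 y = 0.
With k = sqrt(7), the general solution is
    y(x) = A cosh(sqrt(7) x) + B sinh(sqrt(7) x).
Fixed left endpoint y(0) = 1 ⇒ A = 1.
The right endpoint x = 9 is free, so the natural (transversality) condition is ∂L/∂y' |_{x=9} = 0, i.e. y'(9) = 0.
Compute y'(x) = A k sinh(k x) + B k cosh(k x), so
    y'(9) = A k sinh(k·9) + B k cosh(k·9) = 0
    ⇒ B = −A tanh(k·9) = − tanh(sqrt(7)·9).
Therefore the extremal is
    y(x) = cosh(sqrt(7) x) − tanh(sqrt(7)·9) sinh(sqrt(7) x).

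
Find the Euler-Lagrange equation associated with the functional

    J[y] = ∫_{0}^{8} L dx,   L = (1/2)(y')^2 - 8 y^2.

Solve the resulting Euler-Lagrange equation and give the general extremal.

The Lagrangian is L = (1/2)(y')^2 - 8 y^2.
∂L/∂y = -16y.
∂L/∂y' = y'.
The Euler-Lagrange equation d/dx(∂L/∂y') − ∂L/∂y = 0 becomes:
    y'' + 16 y = 0
General solution: y(x) = A sin(4x) + B cos(4x), where A and B are arbitrary constants fixed by the endpoint conditions.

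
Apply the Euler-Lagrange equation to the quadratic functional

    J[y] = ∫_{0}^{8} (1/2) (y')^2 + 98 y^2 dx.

The Lagrangian is L = (1/2) (y')^2 + 98 y^2.
Compute ∂L/∂y = 196y, ∂L/∂y' = y'.
The Euler-Lagrange equation d/dx(∂L/∂y') − ∂L/∂y = 0 reduces to
    y'' − 196 y = 0.
Its general solution is
    y(x) = A e^(14x) + B e^(−14x),
with A, B fixed by the endpoint conditions.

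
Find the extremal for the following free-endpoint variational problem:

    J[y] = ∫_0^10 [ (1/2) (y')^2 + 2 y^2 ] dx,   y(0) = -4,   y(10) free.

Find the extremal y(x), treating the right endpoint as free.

The Lagrangian L = (1/2) (y')^2 + 2 y^2 gives
    ∂L/∂y = 4 y,   ∂L/∂y' = y'.
Euler-Lagrange: y'' − 4 y = 0.
With k = 2, the general solution is
    y(x) = A cosh(2 x) + B sinh(2 x).
Fixed left endpoint y(0) = -4 ⇒ A = -4.
The right endpoint x = 10 is free, so the natural (transversality) condition is ∂L/∂y' |_{x=10} = 0, i.e. y'(10) = 0.
Compute y'(x) = A k sinh(k x) + B k cosh(k x), so
    y'(10) = A k sinh(k·10) + B k cosh(k·10) = 0
    ⇒ B = −A tanh(k·10) = 4 tanh(2·10).
Therefore the extremal is
    y(x) = −4 cosh(2 x) + 4 tanh(2·10) sinh(2 x).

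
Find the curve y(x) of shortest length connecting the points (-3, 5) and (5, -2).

Arc-length functional: J[y] = ∫ sqrt(1 + (y')^2) dx.
Lagrangian L = sqrt(1 + (y')^2) has no explicit y dependence, so ∂L/∂y = 0 and the Euler-Lagrange equation gives
    d/dx( y' / sqrt(1 + (y')^2) ) = 0  ⇒  y' / sqrt(1 + (y')^2) = const.
Hence y' is constant, so y(x) is affine.
Fitting the endpoints (-3, 5) and (5, -2):
    slope m = ((-2) − 5) / (5 − (-3)) = -7/8,
    intercept c = 5 − m·(-3) = 19/8.
Extremal: y(x) = (-7/8) x + 19/8.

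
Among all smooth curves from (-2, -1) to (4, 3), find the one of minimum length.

Arc-length functional: J[y] = ∫ sqrt(1 + (y')^2) dx.
Lagrangian L = sqrt(1 + (y')^2) has no explicit y dependence, so ∂L/∂y = 0 and the Euler-Lagrange equation gives
    d/dx( y' / sqrt(1 + (y')^2) ) = 0  ⇒  y' / sqrt(1 + (y')^2) = const.
Hence y' is constant, so y(x) is affine.
Fitting the endpoints (-2, -1) and (4, 3):
    slope m = (3 − (-1)) / (4 − (-2)) = 2/3,
    intercept c = (-1) − m·(-2) = 1/3.
Extremal: y(x) = (2/3) x + 1/3.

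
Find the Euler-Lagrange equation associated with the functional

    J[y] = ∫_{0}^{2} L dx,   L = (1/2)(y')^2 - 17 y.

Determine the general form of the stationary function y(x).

The Lagrangian is L = (1/2)(y')^2 - 17 y.
∂L/∂y = -17.
∂L/∂y' = y'.
The Euler-Lagrange equation d/dx(∂L/∂y') − ∂L/∂y = 0 becomes:
    y'' + 17 = 0
General solution: y(x) = -(17/2) x^2 + A x + B, where A and B are arbitrary constants fixed by the endpoint conditions.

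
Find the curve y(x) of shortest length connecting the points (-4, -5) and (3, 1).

Arc-length functional: J[y] = ∫ sqrt(1 + (y')^2) dx.
Lagrangian L = sqrt(1 + (y')^2) has no explicit y dependence, so ∂L/∂y = 0 and the Euler-Lagrange equation gives
    d/dx( y' / sqrt(1 + (y')^2) ) = 0  ⇒  y' / sqrt(1 + (y')^2) = const.
Hence y' is constant, so y(x) is affine.
Fitting the endpoints (-4, -5) and (3, 1):
    slope m = (1 − (-5)) / (3 − (-4)) = 6/7,
    intercept c = (-5) − m·(-4) = -11/7.
Extremal: y(x) = (6/7) x - 11/7.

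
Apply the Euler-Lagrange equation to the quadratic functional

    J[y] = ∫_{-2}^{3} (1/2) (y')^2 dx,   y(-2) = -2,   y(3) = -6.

The Lagrangian is L = (1/2) (y')^2.
Compute ∂L/∂y = 0, ∂L/∂y' = y'.
The Euler-Lagrange equation d/dx(∂L/∂y') − ∂L/∂y = 0 reduces to
    y'' = 0.
Its general solution is
    y(x) = A x + B,
with A, B fixed by the endpoint conditions.
Applying the endpoint conditions y(-2) = -2 and y(3) = -6: solve A·-2 + B = -2 and A·3 + B = -6. Subtracting gives A(3 − -2) = -6 − -2, so A = -4/5, and B = -2 − A·-2 = -18/5. Therefore
    y(x) = (-4/5) x - 18/5.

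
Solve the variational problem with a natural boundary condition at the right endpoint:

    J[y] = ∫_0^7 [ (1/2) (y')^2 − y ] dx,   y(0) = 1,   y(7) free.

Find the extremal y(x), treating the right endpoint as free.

The Lagrangian L = (1/2) (y')^2 − y gives
    ∂L/∂y = −1,   ∂L/∂y' = y'.
Euler-Lagrange: d/dx(y') − (−1) = 0, i.e. y'' + 1 = 0, so
    y(x) = −(1/2) x^2 + C1 x + C2.
Fixed left endpoint y(0) = 1 ⇒ C2 = 1.
The right endpoint x = 7 is free, so the natural (transversality) condition is ∂L/∂y' |_{x=7} = 0, i.e. y'(7) = 0.
Compute y'(x) = −1 x + C1, so y'(7) = −7 + C1 = 0 ⇒ C1 = 7.
Therefore the extremal is
    y(x) = −x^2/2 + 7 x + 1.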